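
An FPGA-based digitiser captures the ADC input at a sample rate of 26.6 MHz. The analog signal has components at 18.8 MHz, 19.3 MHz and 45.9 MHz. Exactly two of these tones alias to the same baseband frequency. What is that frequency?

7.3 MHz

fs/2 = 13.3 MHz.
18.8 MHz > fs/2 = 13.3 MHz, folds to fs − 18.8 MHz = 7.8 MHz.
19.3 MHz > fs/2 = 13.3 MHz, folds to fs − 19.3 MHz = 7.3 MHz.
45.9 MHz mod fs = 19.3 MHz.
19.3 MHz > fs/2 = 13.3 MHz, folds to fs − 19.3 MHz = 7.3 MHz.
19.3 MHz and 45.9 MHz both map to 7.3 MHz.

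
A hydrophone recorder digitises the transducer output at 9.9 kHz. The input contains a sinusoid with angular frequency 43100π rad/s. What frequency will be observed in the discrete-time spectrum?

ω = 43100π rad/s → f = ω/(2π) = 21550 Hz = 21.55 kHz.
21.55 kHz mod fs = 1.75 kHz.
1.75 kHz ≤ fs/2 = 4.95 kHz, appears at 1.75 kHz.

1.75 kHz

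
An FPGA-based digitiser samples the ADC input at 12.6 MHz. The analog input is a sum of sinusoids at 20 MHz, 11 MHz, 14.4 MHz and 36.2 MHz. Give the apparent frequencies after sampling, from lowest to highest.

1.6 MHz, 1.8 MHz, 5.2 MHz

fs/2 = 6.3 MHz.
20 MHz mod fs = 7.4 MHz.
7.4 MHz > fs/2 = 6.3 MHz, folds to fs − 7.4 MHz = 5.2 MHz.
11 MHz > fs/2 = 6.3 MHz, folds to fs − 11 MHz = 1.6 MHz.
14.4 MHz mod fs = 1.8 MHz.
1.8 MHz ≤ fs/2 = 6.3 MHz, appears at 1.8 MHz.
36.2 MHz mod fs = 11 MHz.
11 MHz > fs/2 = 6.3 MHz, folds to fs − 11 MHz = 1.6 MHz.
Distinct values: {1.6 MHz, 1.8 MHz, 5.2 MHz}.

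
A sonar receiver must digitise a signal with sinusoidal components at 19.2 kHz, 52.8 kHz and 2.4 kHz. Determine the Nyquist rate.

105.6 kHz

Highest-frequency component: 52.8 kHz.
Nyquist rate = 2 × 52.8 kHz = 105.6 kHz.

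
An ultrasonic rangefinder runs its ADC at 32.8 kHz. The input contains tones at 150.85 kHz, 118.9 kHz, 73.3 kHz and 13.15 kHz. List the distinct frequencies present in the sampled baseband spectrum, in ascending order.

7.7 kHz, 12.3 kHz, 13.15 kHz

fs/2 = 16.4 kHz.
150.85 kHz mod fs = 19.65 kHz.
19.65 kHz > fs/2 = 16.4 kHz, folds to fs − 19.65 kHz = 13.15 kHz.
118.9 kHz mod fs = 20.5 kHz.
20.5 kHz > fs/2 = 16.4 kHz, folds to fs − 20.5 kHz = 12.3 kHz.
73.3 kHz mod fs = 7.7 kHz.
7.7 kHz ≤ fs/2 = 16.4 kHz, appears at 7.7 kHz.
13.15 kHz ≤ fs/2 = 16.4 kHz, passes unchanged.
Distinct values: {7.7 kHz, 12.3 kHz, 13.15 kHz}.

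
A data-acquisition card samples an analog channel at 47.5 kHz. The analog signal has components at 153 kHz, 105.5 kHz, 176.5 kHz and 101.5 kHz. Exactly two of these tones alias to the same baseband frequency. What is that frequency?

10.5 kHz

fs/2 = 23.75 kHz.
153 kHz mod fs = 10.5 kHz.
10.5 kHz ≤ fs/2 = 23.75 kHz, appears at 10.5 kHz.
105.5 kHz mod fs = 10.5 kHz.
10.5 kHz ≤ fs/2 = 23.75 kHz, appears at 10.5 kHz.
176.5 kHz mod fs = 34 kHz.
34 kHz > fs/2 = 23.75 kHz, folds to fs − 34 kHz = 13.5 kHz.
101.5 kHz mod fs = 6.5 kHz.
6.5 kHz ≤ fs/2 = 23.75 kHz, appears at 6.5 kHz.
105.5 kHz and 153 kHz both map to 10.5 kHz.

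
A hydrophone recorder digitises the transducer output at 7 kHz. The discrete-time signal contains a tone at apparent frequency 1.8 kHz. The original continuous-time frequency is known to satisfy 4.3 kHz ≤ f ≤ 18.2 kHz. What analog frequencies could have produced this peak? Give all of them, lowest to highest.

5.2 kHz, 8.8 kHz, 12.2 kHz, 15.8 kHz

Frequencies that alias to 1.8 kHz are k·fs ± 1.8 kHz for integer k ≥ 0.
k=0: 1.8 kHz.
k=1: 5.2 kHz, 8.8 kHz.
k=2: 12.2 kHz, 15.8 kHz.
k=3: 19.2 kHz, 22.8 kHz.
Within [4.3 kHz, 18.2 kHz]: 5.2 kHz, 8.8 kHz, 12.2 kHz, 15.8 kHz.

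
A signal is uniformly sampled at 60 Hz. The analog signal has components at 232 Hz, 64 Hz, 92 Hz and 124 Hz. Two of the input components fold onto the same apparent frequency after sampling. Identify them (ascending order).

fs/2 = 30 Hz.
232 Hz mod fs = 52 Hz.
52 Hz > fs/2 = 30 Hz, folds to fs − 52 Hz = 8 Hz.
64 Hz mod fs = 4 Hz.
4 Hz ≤ fs/2 = 30 Hz, appears at 4 Hz.
92 Hz mod fs = 32 Hz.
32 Hz > fs/2 = 30 Hz, folds to fs − 32 Hz = 28 Hz.
124 Hz mod fs = 4 Hz.
4 Hz ≤ fs/2 = 30 Hz, appears at 4 Hz.
64 Hz and 124 Hz both map to 4 Hz.

64 Hz, 124 Hz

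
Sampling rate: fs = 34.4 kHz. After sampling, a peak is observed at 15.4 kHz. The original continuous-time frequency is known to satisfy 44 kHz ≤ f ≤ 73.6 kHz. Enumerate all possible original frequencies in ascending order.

Frequencies that alias to 15.4 kHz are k·fs ± 15.4 kHz for integer k ≥ 0.
k=0: 15.4 kHz.
k=1: 19 kHz, 49.8 kHz.
k=2: 53.4 kHz, 84.2 kHz.
k=3: 87.8 kHz, 118.6 kHz.
Within [44 kHz, 73.6 kHz]: 49.8 kHz, 53.4 kHz.

49.8 kHz, 53.4 kHz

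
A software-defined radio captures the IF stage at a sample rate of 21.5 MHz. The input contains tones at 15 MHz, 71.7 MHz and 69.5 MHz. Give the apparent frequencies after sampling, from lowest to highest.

fs/2 = 10.75 MHz.
15 MHz > fs/2 = 10.75 MHz, folds to fs − 15 MHz = 6.5 MHz.
71.7 MHz mod fs = 7.2 MHz.
7.2 MHz ≤ fs/2 = 10.75 MHz, appears at 7.2 MHz.
69.5 MHz mod fs = 5 MHz.
5 MHz ≤ fs/2 = 10.75 MHz, appears at 5 MHz.
Distinct values: {5 MHz, 6.5 MHz, 7.2 MHz}.

5 MHz, 6.5 MHz, 7.2 MHz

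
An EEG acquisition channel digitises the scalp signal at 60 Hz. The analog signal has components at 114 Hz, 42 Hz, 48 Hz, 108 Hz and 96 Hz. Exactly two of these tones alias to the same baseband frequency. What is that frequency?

fs/2 = 30 Hz.
114 Hz mod fs = 54 Hz.
54 Hz > fs/2 = 30 Hz, folds to fs − 54 Hz = 6 Hz.
42 Hz > fs/2 = 30 Hz, folds to fs − 42 Hz = 18 Hz.
48 Hz > fs/2 = 30 Hz, folds to fs − 48 Hz = 12 Hz.
108 Hz mod fs = 48 Hz.
48 Hz > fs/2 = 30 Hz, folds to fs − 48 Hz = 12 Hz.
96 Hz mod fs = 36 Hz.
36 Hz > fs/2 = 30 Hz, folds to fs − 36 Hz = 24 Hz.
48 Hz and 108 Hz both map to 12 Hz.

12 Hz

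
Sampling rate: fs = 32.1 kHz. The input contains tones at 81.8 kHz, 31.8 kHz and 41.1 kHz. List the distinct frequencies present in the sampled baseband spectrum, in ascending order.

0.3 kHz, 9 kHz, 14.5 kHz

fs/2 = 16.05 kHz.
81.8 kHz mod fs = 17.6 kHz.
17.6 kHz > fs/2 = 16.05 kHz, folds to fs − 17.6 kHz = 14.5 kHz.
31.8 kHz > fs/2 = 16.05 kHz, folds to fs − 31.8 kHz = 0.3 kHz.
41.1 kHz mod fs = 9 kHz.
9 kHz ≤ fs/2 = 16.05 kHz, appears at 9 kHz.
Distinct values: {0.3 kHz, 9 kHz, 14.5 kHz}.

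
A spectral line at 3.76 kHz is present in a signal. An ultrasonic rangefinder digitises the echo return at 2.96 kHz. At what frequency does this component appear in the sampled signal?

3.76 kHz mod fs = 0.8 kHz.
0.8 kHz ≤ fs/2 = 1.48 kHz, appears at 0.8 kHz.

0.8 kHz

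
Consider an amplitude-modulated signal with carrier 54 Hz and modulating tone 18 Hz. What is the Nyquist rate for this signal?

144 Hz

AM sidebands sit at fc ± fm = 36 Hz and 72 Hz.
Highest-frequency component: 72 Hz.
Nyquist rate = 2 × 72 Hz = 144 Hz.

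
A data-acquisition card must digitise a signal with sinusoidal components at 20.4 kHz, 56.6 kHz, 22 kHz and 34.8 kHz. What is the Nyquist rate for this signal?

Highest-frequency component: 56.6 kHz.
Nyquist rate = 2 × 56.6 kHz = 113.2 kHz.

113.2 kHz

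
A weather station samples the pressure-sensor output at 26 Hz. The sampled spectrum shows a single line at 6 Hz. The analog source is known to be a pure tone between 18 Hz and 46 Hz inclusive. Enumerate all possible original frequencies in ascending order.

20 Hz, 32 Hz, 46 Hz

Frequencies that alias to 6 Hz are k·fs ± 6 Hz for integer k ≥ 0.
k=0: 6 Hz.
k=1: 20 Hz, 32 Hz.
k=2: 46 Hz, 58 Hz.
k=3: 72 Hz, 84 Hz.
Within [18 Hz, 46 Hz]: 20 Hz, 32 Hz, 46 Hz.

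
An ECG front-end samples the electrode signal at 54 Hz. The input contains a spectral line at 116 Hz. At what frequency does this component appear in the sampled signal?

116 Hz mod fs = 8 Hz.
8 Hz ≤ fs/2 = 27 Hz, appears at 8 Hz.

8 Hz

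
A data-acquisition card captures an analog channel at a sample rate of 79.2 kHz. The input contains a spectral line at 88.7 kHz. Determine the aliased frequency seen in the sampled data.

88.7 kHz mod fs = 9.5 kHz.
9.5 kHz ≤ fs/2 = 39.6 kHz, appears at 9.5 kHz.

9.5 kHz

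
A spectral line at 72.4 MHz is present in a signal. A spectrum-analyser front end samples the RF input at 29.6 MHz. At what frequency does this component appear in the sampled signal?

13.2 MHz

72.4 MHz mod fs = 13.2 MHz.
13.2 MHz ≤ fs/2 = 14.8 MHz, appears at 13.2 MHz.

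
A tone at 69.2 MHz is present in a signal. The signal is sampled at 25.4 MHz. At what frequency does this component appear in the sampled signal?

69.2 MHz mod fs = 18.4 MHz.
18.4 MHz > fs/2 = 12.7 MHz, folds to fs − 18.4 MHz = 7 MHz.

7 MHz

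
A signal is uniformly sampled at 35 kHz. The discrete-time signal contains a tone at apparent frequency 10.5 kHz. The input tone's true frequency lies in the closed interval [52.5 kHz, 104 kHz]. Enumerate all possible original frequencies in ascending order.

Frequencies that alias to 10.5 kHz are k·fs ± 10.5 kHz for integer k ≥ 0.
k=0: 10.5 kHz.
k=1: 24.5 kHz, 45.5 kHz.
k=2: 59.5 kHz, 80.5 kHz.
k=3: 94.5 kHz, 115.5 kHz.
k=4: 129.5 kHz, 150.5 kHz.
Within [52.5 kHz, 104 kHz]: 59.5 kHz, 80.5 kHz, 94.5 kHz.

59.5 kHz, 80.5 kHz, 94.5 kHz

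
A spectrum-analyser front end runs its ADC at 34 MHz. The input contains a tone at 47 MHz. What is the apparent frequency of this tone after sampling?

13 MHz

47 MHz mod fs = 13 MHz.
13 MHz ≤ fs/2 = 17 MHz, appears at 13 MHz.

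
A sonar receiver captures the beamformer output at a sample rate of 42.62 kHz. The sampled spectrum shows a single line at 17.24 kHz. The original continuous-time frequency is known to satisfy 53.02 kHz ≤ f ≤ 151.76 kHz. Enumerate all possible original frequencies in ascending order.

59.86 kHz, 68 kHz, 102.48 kHz, 110.62 kHz, 145.1 kHz

Frequencies that alias to 17.24 kHz are k·fs ± 17.24 kHz for integer k ≥ 0.
k=0: 17.24 kHz.
k=1: 25.38 kHz, 59.86 kHz.
k=2: 68 kHz, 102.48 kHz.
k=3: 110.62 kHz, 145.1 kHz.
k=4: 153.24 kHz, 187.72 kHz.
Within [53.02 kHz, 151.76 kHz]: 59.86 kHz, 68 kHz, 102.48 kHz, 110.62 kHz, 145.1 kHz.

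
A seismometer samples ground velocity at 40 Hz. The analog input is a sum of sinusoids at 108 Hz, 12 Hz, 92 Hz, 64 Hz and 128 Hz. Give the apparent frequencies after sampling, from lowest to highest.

fs/2 = 20 Hz.
108 Hz mod fs = 28 Hz.
28 Hz > fs/2 = 20 Hz, folds to fs − 28 Hz = 12 Hz.
12 Hz ≤ fs/2 = 20 Hz, passes unchanged.
92 Hz mod fs = 12 Hz.
12 Hz ≤ fs/2 = 20 Hz, appears at 12 Hz.
64 Hz mod fs = 24 Hz.
24 Hz > fs/2 = 20 Hz, folds to fs − 24 Hz = 16 Hz.
128 Hz mod fs = 8 Hz.
8 Hz ≤ fs/2 = 20 Hz, appears at 8 Hz.
Distinct values: {8 Hz, 12 Hz, 16 Hz}.

8 Hz, 12 Hz, 16 Hz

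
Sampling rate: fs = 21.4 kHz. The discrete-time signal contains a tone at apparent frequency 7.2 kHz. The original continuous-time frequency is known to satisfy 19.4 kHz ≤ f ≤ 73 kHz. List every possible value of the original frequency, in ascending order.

Frequencies that alias to 7.2 kHz are k·fs ± 7.2 kHz for integer k ≥ 0.
k=0: 7.2 kHz.
k=1: 14.2 kHz, 28.6 kHz.
k=2: 35.6 kHz, 50 kHz.
k=3: 57 kHz, 71.4 kHz.
k=4: 78.4 kHz, 92.8 kHz.
Within [19.4 kHz, 73 kHz]: 28.6 kHz, 35.6 kHz, 50 kHz, 57 kHz, 71.4 kHz.

28.6 kHz, 35.6 kHz, 50 kHz, 57 kHz, 71.4 kHz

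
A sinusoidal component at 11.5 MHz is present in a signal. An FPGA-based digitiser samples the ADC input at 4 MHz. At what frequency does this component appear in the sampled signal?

11.5 MHz mod fs = 3.5 MHz.
3.5 MHz > fs/2 = 2 MHz, folds to fs − 3.5 MHz = 0.5 MHz.

0.5 MHz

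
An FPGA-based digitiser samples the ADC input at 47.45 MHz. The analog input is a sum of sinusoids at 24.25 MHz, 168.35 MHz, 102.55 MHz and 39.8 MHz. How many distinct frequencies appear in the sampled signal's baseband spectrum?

fs/2 = 23.725 MHz.
24.25 MHz > fs/2 = 23.725 MHz, folds to fs − 24.25 MHz = 23.2 MHz.
168.35 MHz mod fs = 26 MHz.
26 MHz > fs/2 = 23.725 MHz, folds to fs − 26 MHz = 21.45 MHz.
102.55 MHz mod fs = 7.65 MHz.
7.65 MHz ≤ fs/2 = 23.725 MHz, appears at 7.65 MHz.
39.8 MHz > fs/2 = 23.725 MHz, folds to fs − 39.8 MHz = 7.65 MHz.
Distinct values: {7.65 MHz, 21.45 MHz, 23.2 MHz} → 3.

3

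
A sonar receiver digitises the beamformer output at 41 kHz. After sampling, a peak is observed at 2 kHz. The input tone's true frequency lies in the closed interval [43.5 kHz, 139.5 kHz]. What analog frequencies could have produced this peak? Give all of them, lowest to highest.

80 kHz, 84 kHz, 121 kHz, 125 kHz

Frequencies that alias to 2 kHz are k·fs ± 2 kHz for integer k ≥ 0.
k=0: 2 kHz.
k=1: 39 kHz, 43 kHz.
k=2: 80 kHz, 84 kHz.
k=3: 121 kHz, 125 kHz.
k=4: 162 kHz, 166 kHz.
Within [43.5 kHz, 139.5 kHz]: 80 kHz, 84 kHz, 121 kHz, 125 kHz.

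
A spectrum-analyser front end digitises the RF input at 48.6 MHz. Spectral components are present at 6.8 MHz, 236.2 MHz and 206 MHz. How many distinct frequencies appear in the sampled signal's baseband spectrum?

2

fs/2 = 24.3 MHz.
6.8 MHz ≤ fs/2 = 24.3 MHz, passes unchanged.
236.2 MHz mod fs = 41.8 MHz.
41.8 MHz > fs/2 = 24.3 MHz, folds to fs − 41.8 MHz = 6.8 MHz.
206 MHz mod fs = 11.6 MHz.
11.6 MHz ≤ fs/2 = 24.3 MHz, appears at 11.6 MHz.
Distinct values: {6.8 MHz, 11.6 MHz} → 2.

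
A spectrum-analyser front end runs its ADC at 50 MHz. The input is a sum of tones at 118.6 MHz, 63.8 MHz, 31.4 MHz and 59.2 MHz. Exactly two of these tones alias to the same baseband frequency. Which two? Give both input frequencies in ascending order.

31.4 MHz, 118.6 MHz

fs/2 = 25 MHz.
118.6 MHz mod fs = 18.6 MHz.
18.6 MHz ≤ fs/2 = 25 MHz, appears at 18.6 MHz.
63.8 MHz mod fs = 13.8 MHz.
13.8 MHz ≤ fs/2 = 25 MHz, appears at 13.8 MHz.
31.4 MHz > fs/2 = 25 MHz, folds to fs − 31.4 MHz = 18.6 MHz.
59.2 MHz mod fs = 9.2 MHz.
9.2 MHz ≤ fs/2 = 25 MHz, appears at 9.2 MHz.
31.4 MHz and 118.6 MHz both map to 18.6 MHz.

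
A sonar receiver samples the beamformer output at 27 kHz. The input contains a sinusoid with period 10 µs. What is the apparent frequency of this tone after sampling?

T = 10 µs → f = 1/T = 100 kHz.
100 kHz mod fs = 19 kHz.
19 kHz > fs/2 = 13.5 kHz, folds to fs − 19 kHz = 8 kHz.

8 kHz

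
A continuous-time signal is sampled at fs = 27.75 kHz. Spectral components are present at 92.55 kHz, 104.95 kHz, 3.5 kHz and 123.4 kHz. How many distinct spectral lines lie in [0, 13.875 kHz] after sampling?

fs/2 = 13.875 kHz.
92.55 kHz mod fs = 9.3 kHz.
9.3 kHz ≤ fs/2 = 13.875 kHz, appears at 9.3 kHz.
104.95 kHz mod fs = 21.7 kHz.
21.7 kHz > fs/2 = 13.875 kHz, folds to fs − 21.7 kHz = 6.05 kHz.
3.5 kHz ≤ fs/2 = 13.875 kHz, passes unchanged.
123.4 kHz mod fs = 12.4 kHz.
12.4 kHz ≤ fs/2 = 13.875 kHz, appears at 12.4 kHz.
Distinct values: {3.5 kHz, 6.05 kHz, 9.3 kHz, 12.4 kHz} → 4.

4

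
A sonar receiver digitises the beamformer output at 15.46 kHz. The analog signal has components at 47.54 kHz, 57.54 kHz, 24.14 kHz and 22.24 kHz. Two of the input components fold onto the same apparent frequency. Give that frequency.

fs/2 = 7.73 kHz.
47.54 kHz mod fs = 1.16 kHz.
1.16 kHz ≤ fs/2 = 7.73 kHz, appears at 1.16 kHz.
57.54 kHz mod fs = 11.16 kHz.
11.16 kHz > fs/2 = 7.73 kHz, folds to fs − 11.16 kHz = 4.3 kHz.
24.14 kHz mod fs = 8.68 kHz.
8.68 kHz > fs/2 = 7.73 kHz, folds to fs − 8.68 kHz = 6.78 kHz.
22.24 kHz mod fs = 6.78 kHz.
6.78 kHz ≤ fs/2 = 7.73 kHz, appears at 6.78 kHz.
22.24 kHz and 24.14 kHz both map to 6.78 kHz.

6.78 kHz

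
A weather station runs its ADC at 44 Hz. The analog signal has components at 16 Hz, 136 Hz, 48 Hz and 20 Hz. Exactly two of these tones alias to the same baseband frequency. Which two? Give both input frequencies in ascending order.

48 Hz, 136 Hz

fs/2 = 22 Hz.
16 Hz ≤ fs/2 = 22 Hz, passes unchanged.
136 Hz mod fs = 4 Hz.
4 Hz ≤ fs/2 = 22 Hz, appears at 4 Hz.
48 Hz mod fs = 4 Hz.
4 Hz ≤ fs/2 = 22 Hz, appears at 4 Hz.
20 Hz ≤ fs/2 = 22 Hz, passes unchanged.
48 Hz and 136 Hz both map to 4 Hz.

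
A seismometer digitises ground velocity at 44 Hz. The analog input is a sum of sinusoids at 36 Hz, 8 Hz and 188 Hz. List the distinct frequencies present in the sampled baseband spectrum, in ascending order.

8 Hz, 12 Hz

fs/2 = 22 Hz.
36 Hz > fs/2 = 22 Hz, folds to fs − 36 Hz = 8 Hz.
8 Hz ≤ fs/2 = 22 Hz, passes unchanged.
188 Hz mod fs = 12 Hz.
12 Hz ≤ fs/2 = 22 Hz, appears at 12 Hz.
Distinct values: {8 Hz, 12 Hz}.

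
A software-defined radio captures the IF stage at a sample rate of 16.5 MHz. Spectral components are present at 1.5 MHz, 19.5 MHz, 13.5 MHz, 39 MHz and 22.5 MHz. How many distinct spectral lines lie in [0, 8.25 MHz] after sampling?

3

fs/2 = 8.25 MHz.
1.5 MHz ≤ fs/2 = 8.25 MHz, passes unchanged.
19.5 MHz mod fs = 3 MHz.
3 MHz ≤ fs/2 = 8.25 MHz, appears at 3 MHz.
13.5 MHz > fs/2 = 8.25 MHz, folds to fs − 13.5 MHz = 3 MHz.
39 MHz mod fs = 6 MHz.
6 MHz ≤ fs/2 = 8.25 MHz, appears at 6 MHz.
22.5 MHz mod fs = 6 MHz.
6 MHz ≤ fs/2 = 8.25 MHz, appears at 6 MHz.
Distinct values: {1.5 MHz, 3 MHz, 6 MHz} → 3.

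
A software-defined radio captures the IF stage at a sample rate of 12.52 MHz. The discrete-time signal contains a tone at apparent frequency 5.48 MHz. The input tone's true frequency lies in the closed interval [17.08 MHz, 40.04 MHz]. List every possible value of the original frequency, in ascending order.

Frequencies that alias to 5.48 MHz are k·fs ± 5.48 MHz for integer k ≥ 0.
k=0: 5.48 MHz.
k=1: 7.04 MHz, 18 MHz.
k=2: 19.56 MHz, 30.52 MHz.
k=3: 32.08 MHz, 43.04 MHz.
k=4: 44.6 MHz, 55.56 MHz.
Within [17.08 MHz, 40.04 MHz]: 18 MHz, 19.56 MHz, 30.52 MHz, 32.08 MHz.

18 MHz, 19.56 MHz, 30.52 MHz, 32.08 MHz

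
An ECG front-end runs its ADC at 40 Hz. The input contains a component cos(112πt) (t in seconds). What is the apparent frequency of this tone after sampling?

16 Hz

ω = 112π rad/s → f = ω/(2π) = 56 Hz.
56 Hz mod fs = 16 Hz.
16 Hz ≤ fs/2 = 20 Hz, appears at 16 Hz.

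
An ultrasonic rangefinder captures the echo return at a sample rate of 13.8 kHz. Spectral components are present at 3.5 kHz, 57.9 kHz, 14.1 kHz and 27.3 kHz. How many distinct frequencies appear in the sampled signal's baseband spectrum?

fs/2 = 6.9 kHz.
3.5 kHz ≤ fs/2 = 6.9 kHz, passes unchanged.
57.9 kHz mod fs = 2.7 kHz.
2.7 kHz ≤ fs/2 = 6.9 kHz, appears at 2.7 kHz.
14.1 kHz mod fs = 0.3 kHz.
0.3 kHz ≤ fs/2 = 6.9 kHz, appears at 0.3 kHz.
27.3 kHz mod fs = 13.5 kHz.
13.5 kHz > fs/2 = 6.9 kHz, folds to fs − 13.5 kHz = 0.3 kHz.
Distinct values: {0.3 kHz, 2.7 kHz, 3.5 kHz} → 3.

3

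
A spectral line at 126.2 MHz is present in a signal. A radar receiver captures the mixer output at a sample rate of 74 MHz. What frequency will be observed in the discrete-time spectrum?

21.8 MHz

126.2 MHz mod fs = 52.2 MHz.
52.2 MHz > fs/2 = 37 MHz, folds to fs − 52.2 MHz = 21.8 MHz.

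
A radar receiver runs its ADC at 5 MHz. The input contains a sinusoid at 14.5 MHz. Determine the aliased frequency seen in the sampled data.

14.5 MHz mod fs = 4.5 MHz.
4.5 MHz > fs/2 = 2.5 MHz, folds to fs − 4.5 MHz = 0.5 MHz.

0.5 MHz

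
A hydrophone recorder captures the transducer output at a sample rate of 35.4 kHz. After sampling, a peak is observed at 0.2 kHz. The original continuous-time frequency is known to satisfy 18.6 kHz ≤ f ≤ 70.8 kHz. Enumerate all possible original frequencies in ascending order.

35.2 kHz, 35.6 kHz, 70.6 kHz

Frequencies that alias to 0.2 kHz are k·fs ± 0.2 kHz for integer k ≥ 0.
k=0: 0.2 kHz.
k=1: 35.2 kHz, 35.6 kHz.
k=2: 70.6 kHz, 71 kHz.
k=3: 106 kHz, 106.4 kHz.
Within [18.6 kHz, 70.8 kHz]: 35.2 kHz, 35.6 kHz, 70.6 kHz.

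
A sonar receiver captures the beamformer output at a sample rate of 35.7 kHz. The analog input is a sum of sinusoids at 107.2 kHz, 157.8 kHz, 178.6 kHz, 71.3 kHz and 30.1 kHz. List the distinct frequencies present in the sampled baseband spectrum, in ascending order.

0.1 kHz, 5.6 kHz, 15 kHz

fs/2 = 17.85 kHz.
107.2 kHz mod fs = 0.1 kHz.
0.1 kHz ≤ fs/2 = 17.85 kHz, appears at 0.1 kHz.
157.8 kHz mod fs = 15 kHz.
15 kHz ≤ fs/2 = 17.85 kHz, appears at 15 kHz.
178.6 kHz mod fs = 0.1 kHz.
0.1 kHz ≤ fs/2 = 17.85 kHz, appears at 0.1 kHz.
71.3 kHz mod fs = 35.6 kHz.
35.6 kHz > fs/2 = 17.85 kHz, folds to fs − 35.6 kHz = 0.1 kHz.
30.1 kHz > fs/2 = 17.85 kHz, folds to fs − 30.1 kHz = 5.6 kHz.
Distinct values: {0.1 kHz, 5.6 kHz, 15 kHz}.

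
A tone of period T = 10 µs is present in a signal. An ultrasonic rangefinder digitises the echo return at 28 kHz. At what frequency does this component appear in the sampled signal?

12 kHz

T = 10 µs → f = 1/T = 100 kHz.
100 kHz mod fs = 16 kHz.
16 kHz > fs/2 = 14 kHz, folds to fs − 16 kHz = 12 kHz.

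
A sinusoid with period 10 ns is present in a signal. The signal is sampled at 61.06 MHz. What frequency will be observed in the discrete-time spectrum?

T = 10 ns → f = 1/T = 100 MHz.
100 MHz mod fs = 38.94 MHz.
38.94 MHz > fs/2 = 30.53 MHz, folds to fs − 38.94 MHz = 22.12 MHz.

22.12 MHz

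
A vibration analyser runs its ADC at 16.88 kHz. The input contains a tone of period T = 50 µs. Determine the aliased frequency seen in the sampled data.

3.12 kHz

T = 50 µs → f = 1/T = 20 kHz.
20 kHz mod fs = 3.12 kHz.
3.12 kHz ≤ fs/2 = 8.44 kHz, appears at 3.12 kHz.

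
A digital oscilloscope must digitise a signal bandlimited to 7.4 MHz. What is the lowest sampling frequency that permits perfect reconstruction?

Nyquist rate = 2 × 7.4 MHz = 14.8 MHz.

14.8 MHz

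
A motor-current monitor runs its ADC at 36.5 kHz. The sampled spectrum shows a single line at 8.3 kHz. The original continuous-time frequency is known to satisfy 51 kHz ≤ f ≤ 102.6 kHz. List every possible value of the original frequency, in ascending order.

64.7 kHz, 81.3 kHz, 101.2 kHz

Frequencies that alias to 8.3 kHz are k·fs ± 8.3 kHz for integer k ≥ 0.
k=0: 8.3 kHz.
k=1: 28.2 kHz, 44.8 kHz.
k=2: 64.7 kHz, 81.3 kHz.
k=3: 101.2 kHz, 117.8 kHz.
k=4: 137.7 kHz, 154.3 kHz.
Within [51 kHz, 102.6 kHz]: 64.7 kHz, 81.3 kHz, 101.2 kHz.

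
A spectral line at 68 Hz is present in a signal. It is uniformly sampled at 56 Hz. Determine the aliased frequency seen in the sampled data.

68 Hz mod fs = 12 Hz.
12 Hz ≤ fs/2 = 28 Hz, appears at 12 Hz.

12 Hz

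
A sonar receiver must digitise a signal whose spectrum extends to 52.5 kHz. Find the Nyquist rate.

Nyquist rate = 2 × 52.5 kHz = 105 kHz.

105 kHz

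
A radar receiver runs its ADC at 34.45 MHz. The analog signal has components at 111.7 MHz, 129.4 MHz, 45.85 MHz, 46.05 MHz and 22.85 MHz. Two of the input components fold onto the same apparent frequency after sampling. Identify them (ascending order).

22.85 MHz, 46.05 MHz

fs/2 = 17.225 MHz.
111.7 MHz mod fs = 8.35 MHz.
8.35 MHz ≤ fs/2 = 17.225 MHz, appears at 8.35 MHz.
129.4 MHz mod fs = 26.05 MHz.
26.05 MHz > fs/2 = 17.225 MHz, folds to fs − 26.05 MHz = 8.4 MHz.
45.85 MHz mod fs = 11.4 MHz.
11.4 MHz ≤ fs/2 = 17.225 MHz, appears at 11.4 MHz.
46.05 MHz mod fs = 11.6 MHz.
11.6 MHz ≤ fs/2 = 17.225 MHz, appears at 11.6 MHz.
22.85 MHz > fs/2 = 17.225 MHz, folds to fs − 22.85 MHz = 11.6 MHz.
22.85 MHz and 46.05 MHz both map to 11.6 MHz.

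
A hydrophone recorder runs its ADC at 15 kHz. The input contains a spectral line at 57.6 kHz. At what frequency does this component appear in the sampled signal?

57.6 kHz mod fs = 12.6 kHz.
12.6 kHz > fs/2 = 7.5 kHz, folds to fs − 12.6 kHz = 2.4 kHz.

2.4 kHz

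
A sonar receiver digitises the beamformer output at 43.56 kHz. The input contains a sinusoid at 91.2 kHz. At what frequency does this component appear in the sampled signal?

91.2 kHz mod fs = 4.08 kHz.
4.08 kHz ≤ fs/2 = 21.78 kHz, appears at 4.08 kHz.

4.08 kHz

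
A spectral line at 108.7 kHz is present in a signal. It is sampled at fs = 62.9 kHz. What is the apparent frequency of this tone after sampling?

17.1 kHz

108.7 kHz mod fs = 45.8 kHz.
45.8 kHz > fs/2 = 31.45 kHz, folds to fs − 45.8 kHz = 17.1 kHz.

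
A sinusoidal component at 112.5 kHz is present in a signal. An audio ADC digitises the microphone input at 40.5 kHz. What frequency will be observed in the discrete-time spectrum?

9 kHz

112.5 kHz mod fs = 31.5 kHz.
31.5 kHz > fs/2 = 20.25 kHz, folds to fs − 31.5 kHz = 9 kHz.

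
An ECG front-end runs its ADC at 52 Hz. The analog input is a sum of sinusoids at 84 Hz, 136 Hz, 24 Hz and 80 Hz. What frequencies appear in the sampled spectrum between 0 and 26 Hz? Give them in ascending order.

20 Hz, 24 Hz

fs/2 = 26 Hz.
84 Hz mod fs = 32 Hz.
32 Hz > fs/2 = 26 Hz, folds to fs − 32 Hz = 20 Hz.
136 Hz mod fs = 32 Hz.
32 Hz > fs/2 = 26 Hz, folds to fs − 32 Hz = 20 Hz.
24 Hz ≤ fs/2 = 26 Hz, passes unchanged.
80 Hz mod fs = 28 Hz.
28 Hz > fs/2 = 26 Hz, folds to fs − 28 Hz = 24 Hz.
Distinct values: {20 Hz, 24 Hz}.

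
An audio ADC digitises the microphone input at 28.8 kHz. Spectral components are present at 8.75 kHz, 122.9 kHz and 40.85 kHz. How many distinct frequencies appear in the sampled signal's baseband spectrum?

3

fs/2 = 14.4 kHz.
8.75 kHz ≤ fs/2 = 14.4 kHz, passes unchanged.
122.9 kHz mod fs = 7.7 kHz.
7.7 kHz ≤ fs/2 = 14.4 kHz, appears at 7.7 kHz.
40.85 kHz mod fs = 12.05 kHz.
12.05 kHz ≤ fs/2 = 14.4 kHz, appears at 12.05 kHz.
Distinct values: {7.7 kHz, 8.75 kHz, 12.05 kHz} → 3.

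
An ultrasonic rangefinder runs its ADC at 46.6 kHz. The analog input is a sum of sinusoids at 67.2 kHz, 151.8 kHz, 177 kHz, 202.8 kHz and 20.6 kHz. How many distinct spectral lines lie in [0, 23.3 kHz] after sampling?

fs/2 = 23.3 kHz.
67.2 kHz mod fs = 20.6 kHz.
20.6 kHz ≤ fs/2 = 23.3 kHz, appears at 20.6 kHz.
151.8 kHz mod fs = 12 kHz.
12 kHz ≤ fs/2 = 23.3 kHz, appears at 12 kHz.
177 kHz mod fs = 37.2 kHz.
37.2 kHz > fs/2 = 23.3 kHz, folds to fs − 37.2 kHz = 9.4 kHz.
202.8 kHz mod fs = 16.4 kHz.
16.4 kHz ≤ fs/2 = 23.3 kHz, appears at 16.4 kHz.
20.6 kHz ≤ fs/2 = 23.3 kHz, passes unchanged.
Distinct values: {9.4 kHz, 12 kHz, 16.4 kHz, 20.6 kHz} → 4.

4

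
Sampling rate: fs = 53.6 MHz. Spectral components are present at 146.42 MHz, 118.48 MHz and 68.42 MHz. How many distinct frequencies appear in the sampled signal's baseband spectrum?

fs/2 = 26.8 MHz.
146.42 MHz mod fs = 39.22 MHz.
39.22 MHz > fs/2 = 26.8 MHz, folds to fs − 39.22 MHz = 14.38 MHz.
118.48 MHz mod fs = 11.28 MHz.
11.28 MHz ≤ fs/2 = 26.8 MHz, appears at 11.28 MHz.
68.42 MHz mod fs = 14.82 MHz.
14.82 MHz ≤ fs/2 = 26.8 MHz, appears at 14.82 MHz.
Distinct values: {11.28 MHz, 14.38 MHz, 14.82 MHz} → 3.

3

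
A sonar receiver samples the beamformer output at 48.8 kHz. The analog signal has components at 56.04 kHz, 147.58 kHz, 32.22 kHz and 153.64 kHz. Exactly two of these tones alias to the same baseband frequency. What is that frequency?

7.24 kHz

fs/2 = 24.4 kHz.
56.04 kHz mod fs = 7.24 kHz.
7.24 kHz ≤ fs/2 = 24.4 kHz, appears at 7.24 kHz.
147.58 kHz mod fs = 1.18 kHz.
1.18 kHz ≤ fs/2 = 24.4 kHz, appears at 1.18 kHz.
32.22 kHz > fs/2 = 24.4 kHz, folds to fs − 32.22 kHz = 16.58 kHz.
153.64 kHz mod fs = 7.24 kHz.
7.24 kHz ≤ fs/2 = 24.4 kHz, appears at 7.24 kHz.
56.04 kHz and 153.64 kHz both map to 7.24 kHz.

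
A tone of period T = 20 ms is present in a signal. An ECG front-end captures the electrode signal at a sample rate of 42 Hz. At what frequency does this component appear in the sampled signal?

T = 20 ms → f = 1/T = 50 Hz.
50 Hz mod fs = 8 Hz.
8 Hz ≤ fs/2 = 21 Hz, appears at 8 Hz.

8 Hz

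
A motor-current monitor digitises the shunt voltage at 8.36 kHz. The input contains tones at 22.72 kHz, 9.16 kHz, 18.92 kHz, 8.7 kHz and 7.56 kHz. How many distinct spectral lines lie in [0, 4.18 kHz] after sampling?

4

fs/2 = 4.18 kHz.
22.72 kHz mod fs = 6 kHz.
6 kHz > fs/2 = 4.18 kHz, folds to fs − 6 kHz = 2.36 kHz.
9.16 kHz mod fs = 0.8 kHz.
0.8 kHz ≤ fs/2 = 4.18 kHz, appears at 0.8 kHz.
18.92 kHz mod fs = 2.2 kHz.
2.2 kHz ≤ fs/2 = 4.18 kHz, appears at 2.2 kHz.
8.7 kHz mod fs = 0.34 kHz.
0.34 kHz ≤ fs/2 = 4.18 kHz, appears at 0.34 kHz.
7.56 kHz > fs/2 = 4.18 kHz, folds to fs − 7.56 kHz = 0.8 kHz.
Distinct values: {0.34 kHz, 0.8 kHz, 2.2 kHz, 2.36 kHz} → 4.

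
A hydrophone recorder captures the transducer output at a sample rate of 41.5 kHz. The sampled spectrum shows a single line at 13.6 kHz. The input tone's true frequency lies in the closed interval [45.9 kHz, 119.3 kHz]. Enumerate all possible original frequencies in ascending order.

Frequencies that alias to 13.6 kHz are k·fs ± 13.6 kHz for integer k ≥ 0.
k=0: 13.6 kHz.
k=1: 27.9 kHz, 55.1 kHz.
k=2: 69.4 kHz, 96.6 kHz.
k=3: 110.9 kHz, 138.1 kHz.
k=4: 152.4 kHz, 179.6 kHz.
Within [45.9 kHz, 119.3 kHz]: 55.1 kHz, 69.4 kHz, 96.6 kHz, 110.9 kHz.

55.1 kHz, 69.4 kHz, 96.6 kHz, 110.9 kHz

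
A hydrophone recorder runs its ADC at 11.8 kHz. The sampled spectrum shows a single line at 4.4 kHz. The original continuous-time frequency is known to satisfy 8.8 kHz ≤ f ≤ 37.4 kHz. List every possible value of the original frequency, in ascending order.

16.2 kHz, 19.2 kHz, 28 kHz, 31 kHz

Frequencies that alias to 4.4 kHz are k·fs ± 4.4 kHz for integer k ≥ 0.
k=0: 4.4 kHz.
k=1: 7.4 kHz, 16.2 kHz.
k=2: 19.2 kHz, 28 kHz.
k=3: 31 kHz, 39.8 kHz.
k=4: 42.8 kHz, 51.6 kHz.
Within [8.8 kHz, 37.4 kHz]: 16.2 kHz, 19.2 kHz, 28 kHz, 31 kHz.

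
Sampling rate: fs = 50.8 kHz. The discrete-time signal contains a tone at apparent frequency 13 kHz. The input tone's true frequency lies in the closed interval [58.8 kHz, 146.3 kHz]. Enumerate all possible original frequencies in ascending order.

63.8 kHz, 88.6 kHz, 114.6 kHz, 139.4 kHz

Frequencies that alias to 13 kHz are k·fs ± 13 kHz for integer k ≥ 0.
k=0: 13 kHz.
k=1: 37.8 kHz, 63.8 kHz.
k=2: 88.6 kHz, 114.6 kHz.
k=3: 139.4 kHz, 165.4 kHz.
k=4: 190.2 kHz, 216.2 kHz.
Within [58.8 kHz, 146.3 kHz]: 63.8 kHz, 88.6 kHz, 114.6 kHz, 139.4 kHz.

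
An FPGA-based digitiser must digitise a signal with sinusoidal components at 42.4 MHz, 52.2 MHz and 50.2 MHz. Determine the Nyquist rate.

104.4 MHz

Highest-frequency component: 52.2 MHz.
Nyquist rate = 2 × 52.2 MHz = 104.4 MHz.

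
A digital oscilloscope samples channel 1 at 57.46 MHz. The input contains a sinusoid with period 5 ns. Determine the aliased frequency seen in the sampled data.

27.62 MHz

T = 5 ns → f = 1/T = 200 MHz.
200 MHz mod fs = 27.62 MHz.
27.62 MHz ≤ fs/2 = 28.73 MHz, appears at 27.62 MHz.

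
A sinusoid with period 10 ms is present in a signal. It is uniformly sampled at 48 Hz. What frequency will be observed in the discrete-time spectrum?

T = 10 ms → f = 1/T = 100 Hz.
100 Hz mod fs = 4 Hz.
4 Hz ≤ fs/2 = 24 Hz, appears at 4 Hz.

4 Hz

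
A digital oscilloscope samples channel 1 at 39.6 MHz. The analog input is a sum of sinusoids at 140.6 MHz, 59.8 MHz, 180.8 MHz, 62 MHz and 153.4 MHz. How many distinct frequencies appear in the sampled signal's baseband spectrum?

fs/2 = 19.8 MHz.
140.6 MHz mod fs = 21.8 MHz.
21.8 MHz > fs/2 = 19.8 MHz, folds to fs − 21.8 MHz = 17.8 MHz.
59.8 MHz mod fs = 20.2 MHz.
20.2 MHz > fs/2 = 19.8 MHz, folds to fs − 20.2 MHz = 19.4 MHz.
180.8 MHz mod fs = 22.4 MHz.
22.4 MHz > fs/2 = 19.8 MHz, folds to fs − 22.4 MHz = 17.2 MHz.
62 MHz mod fs = 22.4 MHz.
22.4 MHz > fs/2 = 19.8 MHz, folds to fs − 22.4 MHz = 17.2 MHz.
153.4 MHz mod fs = 34.6 MHz.
34.6 MHz > fs/2 = 19.8 MHz, folds to fs − 34.6 MHz = 5 MHz.
Distinct values: {5 MHz, 17.2 MHz, 17.8 MHz, 19.4 MHz} → 4.

4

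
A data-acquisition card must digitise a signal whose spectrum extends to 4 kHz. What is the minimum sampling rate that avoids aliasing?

8 kHz

Nyquist rate = 2 × 4 kHz = 8 kHz.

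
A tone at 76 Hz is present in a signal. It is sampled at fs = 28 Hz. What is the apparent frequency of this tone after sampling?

8 Hz

76 Hz mod fs = 20 Hz.
20 Hz > fs/2 = 14 Hz, folds to fs − 20 Hz = 8 Hz.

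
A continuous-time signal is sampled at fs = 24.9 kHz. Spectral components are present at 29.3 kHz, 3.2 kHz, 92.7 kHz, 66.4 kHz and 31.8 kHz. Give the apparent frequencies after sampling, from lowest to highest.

fs/2 = 12.45 kHz.
29.3 kHz mod fs = 4.4 kHz.
4.4 kHz ≤ fs/2 = 12.45 kHz, appears at 4.4 kHz.
3.2 kHz ≤ fs/2 = 12.45 kHz, passes unchanged.
92.7 kHz mod fs = 18 kHz.
18 kHz > fs/2 = 12.45 kHz, folds to fs − 18 kHz = 6.9 kHz.
66.4 kHz mod fs = 16.6 kHz.
16.6 kHz > fs/2 = 12.45 kHz, folds to fs − 16.6 kHz = 8.3 kHz.
31.8 kHz mod fs = 6.9 kHz.
6.9 kHz ≤ fs/2 = 12.45 kHz, appears at 6.9 kHz.
Distinct values: {3.2 kHz, 4.4 kHz, 6.9 kHz, 8.3 kHz}.

3.2 kHz, 4.4 kHz, 6.9 kHz, 8.3 kHz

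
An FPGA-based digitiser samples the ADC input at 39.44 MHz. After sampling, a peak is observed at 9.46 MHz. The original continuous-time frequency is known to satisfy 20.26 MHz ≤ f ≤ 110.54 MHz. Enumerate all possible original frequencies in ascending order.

Frequencies that alias to 9.46 MHz are k·fs ± 9.46 MHz for integer k ≥ 0.
k=0: 9.46 MHz.
k=1: 29.98 MHz, 48.9 MHz.
k=2: 69.42 MHz, 88.34 MHz.
k=3: 108.86 MHz, 127.78 MHz.
k=4: 148.3 MHz, 167.22 MHz.
Within [20.26 MHz, 110.54 MHz]: 29.98 MHz, 48.9 MHz, 69.42 MHz, 88.34 MHz, 108.86 MHz.

29.98 MHz, 48.9 MHz, 69.42 MHz, 88.34 MHz, 108.86 MHz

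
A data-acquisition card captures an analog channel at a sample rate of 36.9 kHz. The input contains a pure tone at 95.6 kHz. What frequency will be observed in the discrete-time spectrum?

95.6 kHz mod fs = 21.8 kHz.
21.8 kHz > fs/2 = 18.45 kHz, folds to fs − 21.8 kHz = 15.1 kHz.

15.1 kHz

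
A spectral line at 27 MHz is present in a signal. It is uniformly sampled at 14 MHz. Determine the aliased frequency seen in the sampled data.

27 MHz mod fs = 13 MHz.
13 MHz > fs/2 = 7 MHz, folds to fs − 13 MHz = 1 MHz.

1 MHz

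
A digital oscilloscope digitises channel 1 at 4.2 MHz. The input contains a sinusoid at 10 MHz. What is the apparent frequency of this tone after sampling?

10 MHz mod fs = 1.6 MHz.
1.6 MHz ≤ fs/2 = 2.1 MHz, appears at 1.6 MHz.

1.6 MHz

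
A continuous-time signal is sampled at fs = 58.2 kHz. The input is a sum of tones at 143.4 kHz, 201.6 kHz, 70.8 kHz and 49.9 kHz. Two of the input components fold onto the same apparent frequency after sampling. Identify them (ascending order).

fs/2 = 29.1 kHz.
143.4 kHz mod fs = 27 kHz.
27 kHz ≤ fs/2 = 29.1 kHz, appears at 27 kHz.
201.6 kHz mod fs = 27 kHz.
27 kHz ≤ fs/2 = 29.1 kHz, appears at 27 kHz.
70.8 kHz mod fs = 12.6 kHz.
12.6 kHz ≤ fs/2 = 29.1 kHz, appears at 12.6 kHz.
49.9 kHz > fs/2 = 29.1 kHz, folds to fs − 49.9 kHz = 8.3 kHz.
143.4 kHz and 201.6 kHz both map to 27 kHz.

143.4 kHz, 201.6 kHz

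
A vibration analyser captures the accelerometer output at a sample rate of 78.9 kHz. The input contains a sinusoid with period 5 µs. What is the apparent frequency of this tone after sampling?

36.7 kHz

T = 5 µs → f = 1/T = 200 kHz.
200 kHz mod fs = 42.2 kHz.
42.2 kHz > fs/2 = 39.45 kHz, folds to fs − 42.2 kHz = 36.7 kHz.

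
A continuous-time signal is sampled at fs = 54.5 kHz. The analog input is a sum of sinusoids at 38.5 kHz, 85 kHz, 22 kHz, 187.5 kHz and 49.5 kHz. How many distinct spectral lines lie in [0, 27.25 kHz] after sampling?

fs/2 = 27.25 kHz.
38.5 kHz > fs/2 = 27.25 kHz, folds to fs − 38.5 kHz = 16 kHz.
85 kHz mod fs = 30.5 kHz.
30.5 kHz > fs/2 = 27.25 kHz, folds to fs − 30.5 kHz = 24 kHz.
22 kHz ≤ fs/2 = 27.25 kHz, passes unchanged.
187.5 kHz mod fs = 24 kHz.
24 kHz ≤ fs/2 = 27.25 kHz, appears at 24 kHz.
49.5 kHz > fs/2 = 27.25 kHz, folds to fs − 49.5 kHz = 5 kHz.
Distinct values: {5 kHz, 16 kHz, 22 kHz, 24 kHz} → 4.

4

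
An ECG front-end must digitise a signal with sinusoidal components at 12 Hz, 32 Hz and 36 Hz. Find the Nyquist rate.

Highest-frequency component: 36 Hz.
Nyquist rate = 2 × 36 Hz = 72 Hz.

72 Hz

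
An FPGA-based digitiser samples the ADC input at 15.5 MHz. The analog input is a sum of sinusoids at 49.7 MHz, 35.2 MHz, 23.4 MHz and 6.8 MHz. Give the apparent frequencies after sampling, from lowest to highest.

fs/2 = 7.75 MHz.
49.7 MHz mod fs = 3.2 MHz.
3.2 MHz ≤ fs/2 = 7.75 MHz, appears at 3.2 MHz.
35.2 MHz mod fs = 4.2 MHz.
4.2 MHz ≤ fs/2 = 7.75 MHz, appears at 4.2 MHz.
23.4 MHz mod fs = 7.9 MHz.
7.9 MHz > fs/2 = 7.75 MHz, folds to fs − 7.9 MHz = 7.6 MHz.
6.8 MHz ≤ fs/2 = 7.75 MHz, passes unchanged.
Distinct values: {3.2 MHz, 4.2 MHz, 6.8 MHz, 7.6 MHz}.

3.2 MHz, 4.2 MHz, 6.8 MHz, 7.6 MHz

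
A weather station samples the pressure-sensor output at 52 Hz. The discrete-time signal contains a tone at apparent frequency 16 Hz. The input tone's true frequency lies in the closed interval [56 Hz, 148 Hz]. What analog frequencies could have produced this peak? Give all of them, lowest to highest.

Frequencies that alias to 16 Hz are k·fs ± 16 Hz for integer k ≥ 0.
k=0: 16 Hz.
k=1: 36 Hz, 68 Hz.
k=2: 88 Hz, 120 Hz.
k=3: 140 Hz, 172 Hz.
k=4: 192 Hz, 224 Hz.
Within [56 Hz, 148 Hz]: 68 Hz, 88 Hz, 120 Hz, 140 Hz.

68 Hz, 88 Hz, 120 Hz, 140 Hz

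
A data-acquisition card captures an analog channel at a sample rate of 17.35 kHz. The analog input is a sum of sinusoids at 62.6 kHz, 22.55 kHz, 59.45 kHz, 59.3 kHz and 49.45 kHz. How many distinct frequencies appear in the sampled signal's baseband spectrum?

5

fs/2 = 8.675 kHz.
62.6 kHz mod fs = 10.55 kHz.
10.55 kHz > fs/2 = 8.675 kHz, folds to fs − 10.55 kHz = 6.8 kHz.
22.55 kHz mod fs = 5.2 kHz.
5.2 kHz ≤ fs/2 = 8.675 kHz, appears at 5.2 kHz.
59.45 kHz mod fs = 7.4 kHz.
7.4 kHz ≤ fs/2 = 8.675 kHz, appears at 7.4 kHz.
59.3 kHz mod fs = 7.25 kHz.
7.25 kHz ≤ fs/2 = 8.675 kHz, appears at 7.25 kHz.
49.45 kHz mod fs = 14.75 kHz.
14.75 kHz > fs/2 = 8.675 kHz, folds to fs − 14.75 kHz = 2.6 kHz.
Distinct values: {2.6 kHz, 5.2 kHz, 6.8 kHz, 7.25 kHz, 7.4 kHz} → 5.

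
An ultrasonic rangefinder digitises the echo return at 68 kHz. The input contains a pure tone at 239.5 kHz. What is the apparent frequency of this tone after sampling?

239.5 kHz mod fs = 35.5 kHz.
35.5 kHz > fs/2 = 34 kHz, folds to fs − 35.5 kHz = 32.5 kHz.

32.5 kHz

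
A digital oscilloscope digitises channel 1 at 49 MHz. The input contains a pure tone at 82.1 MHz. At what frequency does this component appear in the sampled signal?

82.1 MHz mod fs = 33.1 MHz.
33.1 MHz > fs/2 = 24.5 MHz, folds to fs − 33.1 MHz = 15.9 MHz.

15.9 MHz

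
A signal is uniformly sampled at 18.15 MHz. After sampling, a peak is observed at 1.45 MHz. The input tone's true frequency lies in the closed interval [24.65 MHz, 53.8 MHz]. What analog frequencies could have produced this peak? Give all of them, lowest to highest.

34.85 MHz, 37.75 MHz, 53 MHz

Frequencies that alias to 1.45 MHz are k·fs ± 1.45 MHz for integer k ≥ 0.
k=0: 1.45 MHz.
k=1: 16.7 MHz, 19.6 MHz.
k=2: 34.85 MHz, 37.75 MHz.
k=3: 53 MHz, 55.9 MHz.
k=4: 71.15 MHz, 74.05 MHz.
Within [24.65 MHz, 53.8 MHz]: 34.85 MHz, 37.75 MHz, 53 MHz.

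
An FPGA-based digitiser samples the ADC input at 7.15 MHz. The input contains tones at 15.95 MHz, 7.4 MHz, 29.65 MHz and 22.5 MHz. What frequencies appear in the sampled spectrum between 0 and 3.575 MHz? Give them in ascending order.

0.25 MHz, 1.05 MHz, 1.65 MHz

fs/2 = 3.575 MHz.
15.95 MHz mod fs = 1.65 MHz.
1.65 MHz ≤ fs/2 = 3.575 MHz, appears at 1.65 MHz.
7.4 MHz mod fs = 0.25 MHz.
0.25 MHz ≤ fs/2 = 3.575 MHz, appears at 0.25 MHz.
29.65 MHz mod fs = 1.05 MHz.
1.05 MHz ≤ fs/2 = 3.575 MHz, appears at 1.05 MHz.
22.5 MHz mod fs = 1.05 MHz.
1.05 MHz ≤ fs/2 = 3.575 MHz, appears at 1.05 MHz.
Distinct values: {0.25 MHz, 1.05 MHz, 1.65 MHz}.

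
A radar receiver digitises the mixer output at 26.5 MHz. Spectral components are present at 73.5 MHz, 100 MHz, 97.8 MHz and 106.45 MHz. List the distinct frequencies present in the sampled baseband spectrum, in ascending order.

0.45 MHz, 6 MHz, 8.2 MHz

fs/2 = 13.25 MHz.
73.5 MHz mod fs = 20.5 MHz.
20.5 MHz > fs/2 = 13.25 MHz, folds to fs − 20.5 MHz = 6 MHz.
100 MHz mod fs = 20.5 MHz.
20.5 MHz > fs/2 = 13.25 MHz, folds to fs − 20.5 MHz = 6 MHz.
97.8 MHz mod fs = 18.3 MHz.
18.3 MHz > fs/2 = 13.25 MHz, folds to fs − 18.3 MHz = 8.2 MHz.
106.45 MHz mod fs = 0.45 MHz.
0.45 MHz ≤ fs/2 = 13.25 MHz, appears at 0.45 MHz.
Distinct values: {0.45 MHz, 6 MHz, 8.2 MHz}.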